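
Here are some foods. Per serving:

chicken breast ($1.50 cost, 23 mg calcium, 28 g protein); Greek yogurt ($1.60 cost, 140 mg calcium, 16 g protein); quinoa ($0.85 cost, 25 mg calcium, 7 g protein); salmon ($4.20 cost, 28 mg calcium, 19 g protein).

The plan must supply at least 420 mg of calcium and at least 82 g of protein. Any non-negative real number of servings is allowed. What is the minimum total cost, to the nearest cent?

$6.46

With two linear requirements the optimum uses one or two foods; enumerate the corners.
chicken breast only: max(420/23, 82/28) = 18.26 servings → $27.39.
Greek yogurt only: max(420/140, 82/16) = 5.125 servings → $8.20.
quinoa only: max(420/25, 82/7) = 16.8 servings → $14.28.
salmon only: max(420/28, 82/19) = 15 servings → $63.00.
chicken breast + Greek yogurt with both tight: 1.34 servings and 2.78 servings → $6.46.
chicken breast + quinoa: intersection lies outside the first quadrant.
chicken breast + salmon with both targets exact would need a negative amount; discard.
Greek yogurt + quinoa with both tight: 1.534 servings and 8.207 servings → $9.43.
Greek yogurt + salmon with both tight: 2.57 servings and 2.152 servings → $13.15.
quinoa + salmon with both targets exact would need a negative amount; discard.
The minimum over all feasible corners is $6.46.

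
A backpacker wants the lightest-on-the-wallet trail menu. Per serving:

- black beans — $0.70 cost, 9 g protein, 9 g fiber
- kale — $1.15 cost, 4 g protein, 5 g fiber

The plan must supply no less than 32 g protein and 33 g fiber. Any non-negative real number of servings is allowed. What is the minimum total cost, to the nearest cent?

$2.57

Compare the cost at each extreme point of the feasible region.
black beans only: max(32/9, 33/9) = 3.667 servings → $2.57.
kale only: max(32/4, 33/5) = 8 servings → $9.20.
black beans + kale with both tight: 3.111 servings and 1 serving → $3.33.
Cheapest feasible corner: $2.57.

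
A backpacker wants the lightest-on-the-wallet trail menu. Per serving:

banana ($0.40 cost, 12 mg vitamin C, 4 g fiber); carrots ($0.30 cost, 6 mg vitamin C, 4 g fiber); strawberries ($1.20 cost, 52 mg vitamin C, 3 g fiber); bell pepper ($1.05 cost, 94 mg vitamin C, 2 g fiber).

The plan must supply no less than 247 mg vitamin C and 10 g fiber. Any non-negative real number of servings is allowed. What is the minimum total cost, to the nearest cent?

$3.04

The cheapest plan sits at a corner of the feasible region — with two constraints it uses at most two foods.
banana only: max(247/12, 10/4) = 20.58 servings → $8.23.
carrots only: max(247/6, 10/4) = 41.17 servings → $12.35.
strawberries only: max(247/52, 10/3) = 4.75 servings → $5.70.
bell pepper only: max(247/94, 10/2) = 5 servings → $5.25.
banana + carrots: the both-tight solution has a negative serving — not a feasible corner.
banana + strawberries: intersection lies outside the first quadrant.
banana + bell pepper with both tight: 1.267 servings and 2.466 servings → $3.10.
carrots + strawberries: intersection lies outside the first quadrant.
carrots + bell pepper with both tight: 1.225 servings and 2.549 servings → $3.04.
strawberries + bell pepper with both tight: 2.506 servings and 1.242 servings → $4.31.
So the least-cost plan costs $3.04.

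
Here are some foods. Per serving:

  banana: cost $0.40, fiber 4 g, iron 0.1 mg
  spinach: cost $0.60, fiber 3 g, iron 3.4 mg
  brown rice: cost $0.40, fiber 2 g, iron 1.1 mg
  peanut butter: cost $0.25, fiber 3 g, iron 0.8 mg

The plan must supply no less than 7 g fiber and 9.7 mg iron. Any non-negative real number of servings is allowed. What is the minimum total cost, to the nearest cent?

This is a tiny linear program; its minimum lies at a vertex of the feasible set. List the vertices and price them.
banana only: max(7/4, 9.7/0.1) = 97 servings → $38.80.
spinach only: max(7/3, 9.7/3.4) = 2.853 servings → $1.71.
brown rice only: max(7/2, 9.7/1.1) = 8.818 servings → $3.53.
peanut butter only: max(7/3, 9.7/0.8) = 12.12 servings → $3.03.
banana + spinach with both targets exact would need a negative amount; discard.
banana + brown rice with both targets exact would need a negative amount; discard.
banana + peanut butter: the both-tight solution has a negative serving — not a feasible corner.
spinach + brown rice: intersection lies outside the first quadrant.
spinach + peanut butter: the both-tight solution has a negative serving — not a feasible corner.
brown rice + peanut butter: the both-tight solution has a negative serving — not a feasible corner.
Cheapest feasible corner: $1.71.

$1.71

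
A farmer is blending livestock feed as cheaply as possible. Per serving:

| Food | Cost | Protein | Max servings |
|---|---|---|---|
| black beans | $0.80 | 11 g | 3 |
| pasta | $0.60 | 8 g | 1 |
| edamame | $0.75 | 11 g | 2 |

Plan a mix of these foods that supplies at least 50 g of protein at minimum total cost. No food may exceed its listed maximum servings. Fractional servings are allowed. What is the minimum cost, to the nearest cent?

Cost per g of protein: edamame $0.0682, black beans $0.0727, pasta $0.0750.
Take 2 servings of edamame: +22.0 g protein for $1.50 (total $1.50, still need 28.0 g).
Take 2.545 servings of black beans: +28.0 g protein for $2.04 (total $3.54, still need 0.0 g).
Filling from the cheapest source first is optimal under one linear minimum: $3.54.

$3.54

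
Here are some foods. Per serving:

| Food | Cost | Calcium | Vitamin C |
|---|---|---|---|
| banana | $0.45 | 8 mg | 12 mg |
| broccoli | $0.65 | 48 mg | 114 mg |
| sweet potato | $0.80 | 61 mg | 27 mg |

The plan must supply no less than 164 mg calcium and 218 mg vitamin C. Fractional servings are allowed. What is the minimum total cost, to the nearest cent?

banana only: max(164/8, 218/12) = 20.5 servings → $9.22.
broccoli only: max(164/48, 218/114) = 3.417 servings → $2.22.
sweet potato only: max(164/61, 218/27) = 8.074 servings → $6.46.
banana + broccoli: the both-tight solution has a negative serving — not a feasible corner.
banana + sweet potato with both tight: 17.19 servings and 0.4341 servings → $8.08.
broccoli + sweet potato with both tight: 1.568 servings and 1.455 servings → $2.18.
The minimum over all feasible corners is $2.18.

$2.18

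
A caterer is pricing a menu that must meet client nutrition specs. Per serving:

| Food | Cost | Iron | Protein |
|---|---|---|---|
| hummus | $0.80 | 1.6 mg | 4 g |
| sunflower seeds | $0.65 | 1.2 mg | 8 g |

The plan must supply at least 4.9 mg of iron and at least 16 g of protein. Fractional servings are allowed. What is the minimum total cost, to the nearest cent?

This is a tiny linear program; its minimum lies at a vertex of the feasible set. List the vertices and price them.
hummus only: max(4.9/1.6, 16/4) = 4 servings → $3.20.
sunflower seeds only: max(4.9/1.2, 16/8) = 4.083 servings → $2.65.
hummus + sunflower seeds with both tight: 2.5 servings and 0.75 servings → $2.49.
The minimum over all feasible corners is $2.49.

$2.49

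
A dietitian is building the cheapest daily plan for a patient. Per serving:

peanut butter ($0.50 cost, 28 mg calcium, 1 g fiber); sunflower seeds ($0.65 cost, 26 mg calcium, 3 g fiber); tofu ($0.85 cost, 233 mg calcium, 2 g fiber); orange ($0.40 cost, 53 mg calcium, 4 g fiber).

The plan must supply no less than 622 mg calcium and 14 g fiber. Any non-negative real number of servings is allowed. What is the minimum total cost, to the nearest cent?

An LP optimum is at a vertex; with two nutrient constraints at most two foods are used. Check each candidate.
peanut butter only: max(622/28, 14/1) = 22.21 servings → $11.11.
sunflower seeds only: max(622/26, 14/3) = 23.92 servings → $15.55.
tofu only: max(622/233, 14/2) = 7 servings → $5.95.
orange only: max(622/53, 14/4) = 11.74 servings → $4.69.
peanut butter + sunflower seeds: the both-tight solution has a negative serving — not a feasible corner.
peanut butter + tofu with both tight: 11.4 servings and 1.299 servings → $6.81.
peanut butter + orange with both targets exact would need a negative amount; discard.
sunflower seeds + tofu with both tight: 3.119 servings and 2.321 servings → $4.00.
sunflower seeds + orange: intersection lies outside the first quadrant.
tofu + orange with both tight: 2.114 servings and 2.443 servings → $2.77.
The minimum over all feasible corners is $2.77.

$2.77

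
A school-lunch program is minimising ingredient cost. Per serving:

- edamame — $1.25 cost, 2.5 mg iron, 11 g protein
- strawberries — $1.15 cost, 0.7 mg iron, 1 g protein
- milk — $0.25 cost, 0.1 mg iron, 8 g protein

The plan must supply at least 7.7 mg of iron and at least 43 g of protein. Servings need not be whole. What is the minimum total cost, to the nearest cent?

$4.09

Compare the cost at each extreme point of the feasible region.
edamame only: max(7.7/2.5, 43/11) = 3.909 servings → $4.89.
strawberries only: max(7.7/0.7, 43/1) = 43 servings → $49.45.
milk only: max(7.7/0.1, 43/8) = 77 servings → $19.25.
edamame + strawberries: intersection lies outside the first quadrant.
edamame + milk with both tight: 3.032 servings and 1.206 servings → $4.09.
strawberries + milk with both tight: 10.42 servings and 4.073 servings → $13.00.
So the least-cost plan costs $4.09.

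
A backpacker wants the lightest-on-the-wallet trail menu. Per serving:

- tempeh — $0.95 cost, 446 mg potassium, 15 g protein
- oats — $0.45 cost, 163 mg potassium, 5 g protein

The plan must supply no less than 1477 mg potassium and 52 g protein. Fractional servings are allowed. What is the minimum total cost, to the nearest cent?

An LP optimum is at a vertex; with two nutrient constraints at most two foods are used. Check each candidate.
tempeh only: max(1477/446, 52/15) = 3.467 servings → $3.29.
oats only: max(1477/163, 52/5) = 10.4 servings → $4.68.
tempeh + oats with both targets exact would need a negative amount; discard.
Cheapest feasible corner: $3.29.

$3.29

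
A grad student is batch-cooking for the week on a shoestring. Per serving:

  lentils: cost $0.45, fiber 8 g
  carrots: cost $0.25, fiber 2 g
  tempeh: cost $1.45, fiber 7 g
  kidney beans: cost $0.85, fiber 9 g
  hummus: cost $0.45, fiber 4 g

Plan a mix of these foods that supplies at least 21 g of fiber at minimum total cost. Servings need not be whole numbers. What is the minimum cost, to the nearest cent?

Cost per g of fiber: lentils $0.0563, kidney beans $0.0944, hummus $0.1125, carrots $0.1250, tempeh $0.2071.
With no serving limits, use only lentils: 21 g / 8 g = 2.625 servings × $0.45 = $1.18.

$1.18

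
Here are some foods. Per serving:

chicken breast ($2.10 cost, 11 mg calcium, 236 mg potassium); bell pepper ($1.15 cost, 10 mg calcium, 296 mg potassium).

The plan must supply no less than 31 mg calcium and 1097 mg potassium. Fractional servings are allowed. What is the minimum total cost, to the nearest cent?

$4.26

With two linear requirements the optimum uses one or two foods; enumerate the corners.
chicken breast only: max(31/11, 1097/236) = 4.648 servings → $9.76.
bell pepper only: max(31/10, 1097/296) = 3.706 servings → $4.26.
chicken breast + bell pepper with both targets exact would need a negative amount; discard.
The minimum over all feasible corners is $4.26.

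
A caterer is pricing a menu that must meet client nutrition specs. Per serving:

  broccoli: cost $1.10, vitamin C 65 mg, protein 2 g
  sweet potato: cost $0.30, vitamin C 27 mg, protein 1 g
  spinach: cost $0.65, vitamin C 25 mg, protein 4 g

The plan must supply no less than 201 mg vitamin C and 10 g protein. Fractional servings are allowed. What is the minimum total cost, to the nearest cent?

$2.54

broccoli only: max(201/65, 10/2) = 5 servings → $5.50.
sweet potato only: max(201/27, 10/1) = 10 servings → $3.00.
spinach only: max(201/25, 10/4) = 8.04 servings → $5.23.
broccoli + sweet potato: the both-tight solution has a negative serving — not a feasible corner.
broccoli + spinach with both tight: 2.638 servings and 1.181 servings → $3.67.
sweet potato + spinach with both tight: 6.675 servings and 0.8313 servings → $2.54.
The minimum over all feasible corners is $2.54.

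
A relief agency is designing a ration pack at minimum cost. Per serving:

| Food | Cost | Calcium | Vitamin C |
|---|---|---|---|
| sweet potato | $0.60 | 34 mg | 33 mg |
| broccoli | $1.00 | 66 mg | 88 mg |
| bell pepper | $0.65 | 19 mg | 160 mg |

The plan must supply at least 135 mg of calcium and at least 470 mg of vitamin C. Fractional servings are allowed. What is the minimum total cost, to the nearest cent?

Two binding constraints pin down two serving amounts, so the optimal mix uses at most two foods. The candidates are each food alone (scaled to the tighter of calcium/vitamin C) and each pair with both constraints tight.
sweet potato only: max(135/34, 470/33) = 14.24 servings → $8.55.
broccoli only: max(135/66, 470/88) = 5.341 servings → $5.34.
bell pepper only: max(135/19, 470/160) = 7.105 servings → $4.62.
sweet potato + broccoli with both targets exact would need a negative amount; discard.
sweet potato + bell pepper with both tight: 2.632 servings and 2.395 servings → $3.14.
broccoli + bell pepper with both tight: 1.426 servings and 2.153 servings → $2.83.
So the least-cost plan costs $2.83.

$2.83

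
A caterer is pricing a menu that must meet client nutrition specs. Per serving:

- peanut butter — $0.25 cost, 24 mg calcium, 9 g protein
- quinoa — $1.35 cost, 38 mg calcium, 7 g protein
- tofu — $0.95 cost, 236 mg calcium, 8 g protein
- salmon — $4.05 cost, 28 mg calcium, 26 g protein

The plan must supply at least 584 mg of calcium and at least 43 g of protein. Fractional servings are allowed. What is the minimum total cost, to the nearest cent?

A basic optimal solution has at most two foods positive. Try each food alone and each pair with both targets met exactly.
peanut butter only: max(584/24, 43/9) = 24.33 servings → $6.08.
quinoa only: max(584/38, 43/7) = 15.37 servings → $20.75.
tofu only: max(584/236, 43/8) = 5.375 servings → $5.11.
salmon only: max(584/28, 43/26) = 20.86 servings → $84.47.
peanut butter + quinoa: the both-tight solution has a negative serving — not a feasible corner.
peanut butter + tofu with both tight: 2.834 servings and 2.186 servings → $2.79.
peanut butter + salmon: intersection lies outside the first quadrant.
quinoa + tofu with both tight: 4.062 servings and 1.82 servings → $7.21.
quinoa + salmon with both targets exact would need a negative amount; discard.
tofu + salmon with both tight: 2.365 servings and 0.9263 servings → $6.00.
So the least-cost plan costs $2.79.

$2.79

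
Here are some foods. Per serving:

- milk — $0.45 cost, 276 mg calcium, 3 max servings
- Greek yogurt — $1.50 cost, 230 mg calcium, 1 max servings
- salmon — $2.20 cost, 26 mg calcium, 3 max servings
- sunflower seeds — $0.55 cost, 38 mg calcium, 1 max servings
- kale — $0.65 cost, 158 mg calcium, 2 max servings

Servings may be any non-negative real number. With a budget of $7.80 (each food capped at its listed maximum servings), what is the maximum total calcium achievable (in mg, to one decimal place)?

1448.6 mg

Calcium per dollar: milk 613.3, kale 243.1, Greek yogurt 153.3, sunflower seeds 69.09, salmon 11.82.
Take 3 servings of milk: spends $1.35, +828.0 mg calcium (running total 828.0 mg).
Take 2 servings of kale: spends $1.30, +316.0 mg calcium (running total 1144.0 mg).
Take 1 serving of Greek yogurt: spends $1.50, +230.0 mg calcium (running total 1374.0 mg).
Take 1 serving of sunflower seeds: spends $0.55, +38.0 mg calcium (running total 1412.0 mg).
Take 1.409 servings of salmon: spends $3.10, +36.6 mg calcium (running total 1448.6 mg).
Filling greedily by calcium-per-dollar is optimal for one linear limit, giving 1448.6 mg.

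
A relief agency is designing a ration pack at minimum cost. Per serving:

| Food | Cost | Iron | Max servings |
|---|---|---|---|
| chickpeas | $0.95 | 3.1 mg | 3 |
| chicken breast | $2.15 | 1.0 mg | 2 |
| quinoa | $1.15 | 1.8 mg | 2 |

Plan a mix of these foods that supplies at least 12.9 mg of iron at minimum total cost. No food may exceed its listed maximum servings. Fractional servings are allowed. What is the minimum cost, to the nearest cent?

Cost per mg of iron: chickpeas $0.3065, quinoa $0.6389, chicken breast $2.1500.
Take 3 servings of chickpeas: +9.3 mg iron for $2.85 (total $2.85, still need 3.6 mg).
Take 2 servings of quinoa: +3.6 mg iron for $2.30 (total $5.15, still need 0.0 mg).
Greedy by cheapest-per-mg is optimal for a single linear constraint, so the minimum cost is $5.15.

$5.15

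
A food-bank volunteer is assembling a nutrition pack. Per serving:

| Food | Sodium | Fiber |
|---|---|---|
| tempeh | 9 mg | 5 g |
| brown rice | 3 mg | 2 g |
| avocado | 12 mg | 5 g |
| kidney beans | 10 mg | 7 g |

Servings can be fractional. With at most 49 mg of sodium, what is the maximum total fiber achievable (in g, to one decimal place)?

34.3 g

Fiber per mg sodium: kidney beans 0.7, brown rice 0.6667, tempeh 0.5556, avocado 0.4167.
With no serving limits, spend the whole sodium allowance on kidney beans: 49 mg / 10 mg × 7 g = 34.3 g.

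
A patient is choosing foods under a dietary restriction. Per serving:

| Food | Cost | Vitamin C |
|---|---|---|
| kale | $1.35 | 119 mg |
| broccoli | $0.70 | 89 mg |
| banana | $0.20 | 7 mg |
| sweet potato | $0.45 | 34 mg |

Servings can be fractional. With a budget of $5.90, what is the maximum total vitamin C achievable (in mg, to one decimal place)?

Vitamin C per dollar: broccoli 127.1, kale 88.15, sweet potato 75.56, banana 35.
With no serving limits, spend the whole cost allowance on broccoli: $5.90 / $0.70 × 89 mg = 750.1 mg.

750.1 mg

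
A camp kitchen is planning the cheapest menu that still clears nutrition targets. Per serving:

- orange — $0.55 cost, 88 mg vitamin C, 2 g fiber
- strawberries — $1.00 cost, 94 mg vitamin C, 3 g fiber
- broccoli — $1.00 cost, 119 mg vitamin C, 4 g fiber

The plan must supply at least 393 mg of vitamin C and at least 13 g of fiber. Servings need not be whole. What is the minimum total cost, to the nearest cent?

$3.26

An LP optimum is at a vertex; with two nutrient constraints at most two foods are used. Check each candidate.
orange only: max(393/88, 13/2) = 6.5 servings → $3.58.
strawberries only: max(393/94, 13/3) = 4.333 servings → $4.33.
broccoli only: max(393/119, 13/4) = 3.303 servings → $3.30.
orange + strawberries: intersection lies outside the first quadrant.
orange + broccoli with both tight: 0.2193 servings and 3.14 servings → $3.26.
strawberries + broccoli with both tight: 1.316 servings and 2.263 servings → $3.58.
Cheapest feasible corner: $3.26.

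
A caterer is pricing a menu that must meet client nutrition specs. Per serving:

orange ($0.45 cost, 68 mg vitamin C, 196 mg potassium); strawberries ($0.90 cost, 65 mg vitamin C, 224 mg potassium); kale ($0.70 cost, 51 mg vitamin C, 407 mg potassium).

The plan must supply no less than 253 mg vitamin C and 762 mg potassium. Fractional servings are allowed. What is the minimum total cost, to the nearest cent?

$1.72

Minimising a linear cost over {vitamin C ≥ 253, potassium ≥ 762, servings ≥ 0} — the optimum is at a vertex, using one or two foods.
orange only: max(253/68, 762/196) = 3.888 servings → $1.75.
strawberries only: max(253/65, 762/224) = 3.892 servings → $3.50.
kale only: max(253/51, 762/407) = 4.961 servings → $3.47.
orange + strawberries with both tight: 2.866 servings and 0.8941 servings → $2.09.
orange + kale with both tight: 3.626 servings and 0.126 servings → $1.72.
strawberries + kale: intersection lies outside the first quadrant.
So the least-cost plan costs $1.72.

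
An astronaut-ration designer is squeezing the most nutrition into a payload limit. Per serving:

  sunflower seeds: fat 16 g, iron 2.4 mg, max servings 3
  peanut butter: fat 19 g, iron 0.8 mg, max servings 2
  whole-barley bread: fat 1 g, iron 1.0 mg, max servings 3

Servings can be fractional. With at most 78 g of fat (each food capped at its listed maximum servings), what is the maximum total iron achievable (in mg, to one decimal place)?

11.3 mg

Iron per g fat: whole-barley bread 1, sunflower seeds 0.15, peanut butter 0.04211.
Take 3 servings of whole-barley bread: uses 3 g fat, +3.0 mg iron (running total 3.0 mg).
Take 3 servings of sunflower seeds: uses 48 g fat, +7.2 mg iron (running total 10.2 mg).
Take 1.421 servings of peanut butter: uses 27 g fat, +1.1 mg iron (running total 11.3 mg).
Filling greedily by iron-per-g fat is optimal for one linear limit, giving 11.3 mg.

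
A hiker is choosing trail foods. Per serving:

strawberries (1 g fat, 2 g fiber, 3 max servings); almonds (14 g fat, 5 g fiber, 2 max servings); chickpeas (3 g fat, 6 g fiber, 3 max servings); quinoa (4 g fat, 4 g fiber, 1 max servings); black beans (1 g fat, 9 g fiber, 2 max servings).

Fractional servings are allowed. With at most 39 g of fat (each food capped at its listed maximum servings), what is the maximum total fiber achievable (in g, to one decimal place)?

53.5 g

Fiber per g fat: black beans 9, strawberries 2, chickpeas 2, quinoa 1, almonds 0.3571.
Take 2 servings of black beans: uses 2 g fat, +18.0 g fiber (running total 18.0 g).
Take 3 servings of strawberries: uses 3 g fat, +6.0 g fiber (running total 24.0 g).
Take 3 servings of chickpeas: uses 9 g fat, +18.0 g fiber (running total 42.0 g).
Take 1 serving of quinoa: uses 4 g fat, +4.0 g fiber (running total 46.0 g).
Take 1.5 servings of almonds: uses 21 g fat, +7.5 g fiber (running total 53.5 g).
Greedy by best ratio exhausts the fat allowance optimally: 53.5 g.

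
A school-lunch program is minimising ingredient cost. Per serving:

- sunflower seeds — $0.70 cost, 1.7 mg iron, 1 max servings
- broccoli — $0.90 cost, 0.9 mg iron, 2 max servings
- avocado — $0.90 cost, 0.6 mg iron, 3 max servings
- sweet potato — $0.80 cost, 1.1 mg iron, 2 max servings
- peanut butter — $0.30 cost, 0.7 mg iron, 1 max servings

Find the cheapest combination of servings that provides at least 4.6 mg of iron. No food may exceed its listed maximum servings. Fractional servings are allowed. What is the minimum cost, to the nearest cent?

Cost per mg of iron: sunflower seeds $0.4118, peanut butter $0.4286, sweet potato $0.7273, broccoli $1.0000, avocado $1.5000.
Take 1 serving of sunflower seeds: +1.7 mg iron for $0.70 (total $0.70, still need 2.9 mg).
Take 1 serving of peanut butter: +0.7 mg iron for $0.30 (total $1.00, still need 2.2 mg).
Take 2 servings of sweet potato: +2.2 mg iron for $1.60 (total $2.60, still need 0.0 mg).
Filling from the cheapest source first is optimal under one linear minimum: $2.60.

$2.60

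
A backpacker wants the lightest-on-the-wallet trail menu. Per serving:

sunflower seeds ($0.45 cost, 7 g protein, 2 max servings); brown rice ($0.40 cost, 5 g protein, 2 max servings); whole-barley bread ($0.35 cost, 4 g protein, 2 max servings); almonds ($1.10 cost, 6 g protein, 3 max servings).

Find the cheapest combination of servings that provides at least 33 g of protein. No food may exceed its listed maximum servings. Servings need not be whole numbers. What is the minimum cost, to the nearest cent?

$2.58

Cost per g of protein: sunflower seeds $0.0643, brown rice $0.0800, whole-barley bread $0.0875, almonds $0.1833.
Take 2 servings of sunflower seeds: +14.0 g protein for $0.90 (total $0.90, still need 19.0 g).
Take 2 servings of brown rice: +10.0 g protein for $0.80 (total $1.70, still need 9.0 g).
Take 2 servings of whole-barley bread: +8.0 g protein for $0.70 (total $2.40, still need 1.0 g).
Take 0.1667 servings of almonds: +1.0 g protein for $0.18 (total $2.58, still need 0.0 g).
Greedy by cheapest-per-g is optimal for a single linear constraint, so the minimum cost is $2.58.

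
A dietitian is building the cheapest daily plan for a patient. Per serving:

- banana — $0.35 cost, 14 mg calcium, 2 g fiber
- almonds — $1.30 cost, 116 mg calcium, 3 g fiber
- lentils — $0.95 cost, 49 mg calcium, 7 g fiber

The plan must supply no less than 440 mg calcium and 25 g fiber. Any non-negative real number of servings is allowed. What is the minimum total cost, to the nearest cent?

A basic optimal solution has at most two foods positive. Try each food alone and each pair with both targets met exactly.
banana only: max(440/14, 25/2) = 31.43 servings → $11.00.
almonds only: max(440/116, 25/3) = 8.333 servings → $10.83.
lentils only: max(440/49, 25/7) = 8.98 servings → $8.53.
banana + almonds with both tight: 8.316 servings and 2.789 servings → $6.54.
banana + lentils (both tight): parallel constraints — no distinct corner.
almonds + lentils with both tight: 2.789 servings and 2.376 servings → $5.88.
So the least-cost plan costs $5.88.

$5.88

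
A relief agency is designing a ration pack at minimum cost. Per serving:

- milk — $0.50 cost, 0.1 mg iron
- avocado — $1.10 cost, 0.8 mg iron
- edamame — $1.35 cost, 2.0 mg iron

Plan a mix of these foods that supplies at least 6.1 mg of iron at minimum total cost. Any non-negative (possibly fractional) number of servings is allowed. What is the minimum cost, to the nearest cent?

$4.12

Cost per mg of iron: edamame $0.6750, avocado $1.3750, milk $5.0000.
With no serving limits, use only edamame: 6.1 mg / 2.0 mg = 3.05 servings × $1.35 = $4.12.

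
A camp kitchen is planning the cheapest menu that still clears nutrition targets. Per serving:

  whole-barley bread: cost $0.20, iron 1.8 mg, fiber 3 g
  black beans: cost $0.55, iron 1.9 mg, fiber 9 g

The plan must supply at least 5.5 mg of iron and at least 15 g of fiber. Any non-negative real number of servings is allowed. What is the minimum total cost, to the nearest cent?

Two binding constraints pin down two serving amounts, so the optimal mix uses at most two foods. The candidates are each food alone (scaled to the tighter of iron/fiber) and each pair with both constraints tight.
whole-barley bread only: max(5.5/1.8, 15/3) = 5 servings → $1.00.
black beans only: max(5.5/1.9, 15/9) = 2.895 servings → $1.59.
whole-barley bread + black beans with both tight: 2 servings and 1 serving → $0.95.
The minimum over all feasible corners is $0.95.

$0.95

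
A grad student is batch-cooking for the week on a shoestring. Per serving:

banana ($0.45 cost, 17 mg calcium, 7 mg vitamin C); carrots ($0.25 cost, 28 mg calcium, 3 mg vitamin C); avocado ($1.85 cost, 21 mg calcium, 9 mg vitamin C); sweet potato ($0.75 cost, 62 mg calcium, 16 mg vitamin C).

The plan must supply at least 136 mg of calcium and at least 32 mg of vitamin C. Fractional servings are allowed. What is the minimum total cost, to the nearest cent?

$1.58

Two binding constraints pin down two serving amounts, so the optimal mix uses at most two foods. The candidates are each food alone (scaled to the tighter of calcium/vitamin C) and each pair with both constraints tight.
banana only: max(136/17, 32/7) = 8 servings → $3.60.
carrots only: max(136/28, 32/3) = 10.67 servings → $2.67.
avocado only: max(136/21, 32/9) = 6.476 servings → $11.98.
sweet potato only: max(136/62, 32/16) = 2.194 servings → $1.65.
banana + carrots with both tight: 3.366 servings and 2.814 servings → $2.22.
banana + avocado with both targets exact would need a negative amount; discard.
banana + sweet potato: the both-tight solution has a negative serving — not a feasible corner.
carrots + avocado with both tight: 2.921 servings and 2.582 servings → $5.51.
carrots + sweet potato with both tight: 0.7328 servings and 1.863 servings → $1.58.
avocado + sweet potato with both targets exact would need a negative amount; discard.
Cheapest feasible corner: $1.58.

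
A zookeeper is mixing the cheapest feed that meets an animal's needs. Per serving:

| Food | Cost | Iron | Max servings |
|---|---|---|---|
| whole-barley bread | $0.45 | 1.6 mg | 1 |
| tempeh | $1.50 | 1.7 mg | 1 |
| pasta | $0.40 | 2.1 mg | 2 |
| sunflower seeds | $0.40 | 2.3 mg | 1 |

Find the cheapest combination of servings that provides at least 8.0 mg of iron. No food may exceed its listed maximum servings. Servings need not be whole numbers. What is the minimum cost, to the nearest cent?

Cost per mg of iron: sunflower seeds $0.1739, pasta $0.1905, whole-barley bread $0.2812, tempeh $0.8824.
Take 1 serving of sunflower seeds: +2.3 mg iron for $0.40 (total $0.40, still need 5.7 mg).
Take 2 servings of pasta: +4.2 mg iron for $0.80 (total $1.20, still need 1.5 mg).
Take 0.9375 servings of whole-barley bread: +1.5 mg iron for $0.42 (total $1.62, still need 0.0 mg).
Greedy by cheapest-per-mg is optimal for a single linear constraint, so the minimum cost is $1.62.

$1.62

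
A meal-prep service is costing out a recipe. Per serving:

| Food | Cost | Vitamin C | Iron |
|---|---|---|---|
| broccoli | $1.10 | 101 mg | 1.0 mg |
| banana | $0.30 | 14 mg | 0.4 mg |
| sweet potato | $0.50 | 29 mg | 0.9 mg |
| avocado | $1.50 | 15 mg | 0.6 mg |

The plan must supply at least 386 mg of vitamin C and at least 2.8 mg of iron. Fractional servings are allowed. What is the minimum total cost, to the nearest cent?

This is a tiny linear program; its minimum lies at a vertex of the feasible set. List the vertices and price them.
broccoli only: max(386/101, 2.8/1.0) = 3.822 servings → $4.20.
banana only: max(386/14, 2.8/0.4) = 27.57 servings → $8.27.
sweet potato only: max(386/29, 2.8/0.9) = 13.31 servings → $6.66.
avocado only: max(386/15, 2.8/0.6) = 25.73 servings → $38.60.
broccoli + banana: intersection lies outside the first quadrant.
broccoli + sweet potato with both targets exact would need a negative amount; discard.
broccoli + avocado with both targets exact would need a negative amount; discard.
banana + sweet potato: the both-tight solution has a negative serving — not a feasible corner.
banana + avocado: intersection lies outside the first quadrant.
sweet potato + avocado with both targets exact would need a negative amount; discard.
The minimum over all feasible corners is $4.20.

$4.20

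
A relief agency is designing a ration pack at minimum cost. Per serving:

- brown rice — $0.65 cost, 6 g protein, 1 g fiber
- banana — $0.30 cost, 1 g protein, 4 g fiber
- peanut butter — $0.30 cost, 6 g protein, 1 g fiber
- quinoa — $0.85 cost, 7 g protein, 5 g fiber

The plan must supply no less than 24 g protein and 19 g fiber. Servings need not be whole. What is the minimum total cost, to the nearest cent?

$2.18

At the optimum either one food covers both requirements or two foods hit both targets exactly; no other combination can be cheaper.
brown rice only: max(24/6, 19/1) = 19 servings → $12.35.
banana only: max(24/1, 19/4) = 24 servings → $7.20.
peanut butter only: max(24/6, 19/1) = 19 servings → $5.70.
quinoa only: max(24/7, 19/5) = 3.8 servings → $3.23.
brown rice + banana with both tight: 3.348 servings and 3.913 servings → $3.35.
brown rice + peanut butter (both tight): parallel constraints — no distinct corner.
brown rice + quinoa: intersection lies outside the first quadrant.
banana + peanut butter with both tight: 3.913 servings and 3.348 servings → $2.18.
banana + quinoa with both tight: 0.5652 servings and 3.348 servings → $3.02.
peanut butter + quinoa: the both-tight solution has a negative serving — not a feasible corner.
Cheapest feasible corner: $2.18.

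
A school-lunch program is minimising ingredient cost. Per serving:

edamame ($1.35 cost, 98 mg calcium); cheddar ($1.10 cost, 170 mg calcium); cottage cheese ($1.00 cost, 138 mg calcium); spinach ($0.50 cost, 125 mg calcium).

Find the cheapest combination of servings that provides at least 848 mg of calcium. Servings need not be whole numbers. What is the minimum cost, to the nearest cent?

Cost per mg of calcium: spinach $0.0040, cheddar $0.0065, cottage cheese $0.0072, edamame $0.0138.
With no serving limits, use only spinach: 848 mg / 125 mg = 6.784 servings × $0.50 = $3.39.

$3.39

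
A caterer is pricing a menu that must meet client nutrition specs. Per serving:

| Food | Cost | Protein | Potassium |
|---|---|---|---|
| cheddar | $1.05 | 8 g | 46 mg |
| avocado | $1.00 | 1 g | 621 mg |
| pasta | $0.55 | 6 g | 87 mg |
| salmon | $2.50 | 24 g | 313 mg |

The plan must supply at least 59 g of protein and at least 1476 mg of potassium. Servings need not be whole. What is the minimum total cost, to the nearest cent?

For a min-cost LP with two ≥-constraints, a basic feasible solution has at most two positive variables.
cheddar only: max(59/8, 1476/46) = 32.09 servings → $33.69.
avocado only: max(59/1, 1476/621) = 59 servings → $59.00.
pasta only: max(59/6, 1476/87) = 16.97 servings → $9.33.
salmon only: max(59/24, 1476/313) = 4.716 servings → $11.79.
cheddar + avocado with both tight: 7.144 servings and 1.848 servings → $9.35.
cheddar + pasta with both targets exact would need a negative amount; discard.
cheddar + salmon: the both-tight solution has a negative serving — not a feasible corner.
avocado + pasta with both tight: 1.023 servings and 9.663 servings → $6.34.
avocado + salmon with both tight: 1.162 servings and 2.41 servings → $7.19.
pasta + salmon with both targets exact would need a negative amount; discard.
So the least-cost plan costs $6.34.

$6.34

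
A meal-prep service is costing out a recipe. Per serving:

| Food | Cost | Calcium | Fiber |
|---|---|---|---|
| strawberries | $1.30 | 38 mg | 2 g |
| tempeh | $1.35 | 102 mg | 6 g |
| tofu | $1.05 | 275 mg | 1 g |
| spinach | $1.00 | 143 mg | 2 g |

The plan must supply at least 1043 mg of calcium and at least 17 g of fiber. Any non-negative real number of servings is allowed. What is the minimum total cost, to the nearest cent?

strawberries only: max(1043/38, 17/2) = 27.45 servings → $35.68.
tempeh only: max(1043/102, 17/6) = 10.23 servings → $13.80.
tofu only: max(1043/275, 17/1) = 17 servings → $17.85.
spinach only: max(1043/143, 17/2) = 8.5 servings → $8.50.
strawberries + tempeh: intersection lies outside the first quadrant.
strawberries + tofu with both tight: 7.094 servings and 2.812 servings → $12.18.
strawberries + spinach with both tight: 1.643 servings and 6.857 servings → $8.99.
tempeh + tofu with both tight: 2.346 servings and 2.922 servings → $6.24.
tempeh + spinach with both tight: 0.5275 servings and 6.917 servings → $7.63.
tofu + spinach: intersection lies outside the first quadrant.
So the least-cost plan costs $6.24.

$6.24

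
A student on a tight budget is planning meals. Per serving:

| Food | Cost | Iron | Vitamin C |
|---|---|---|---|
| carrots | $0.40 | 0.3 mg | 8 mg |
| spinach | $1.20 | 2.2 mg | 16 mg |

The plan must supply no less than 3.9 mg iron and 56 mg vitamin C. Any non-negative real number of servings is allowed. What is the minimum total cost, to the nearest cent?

$3.25

An LP optimum is at a vertex; with two nutrient constraints at most two foods are used. Check each candidate.
carrots only: max(3.9/0.3, 56/8) = 13 servings → $5.20.
spinach only: max(3.9/2.2, 56/16) = 3.5 servings → $4.20.
carrots + spinach with both tight: 4.75 servings and 1.125 servings → $3.25.
So the least-cost plan costs $3.25.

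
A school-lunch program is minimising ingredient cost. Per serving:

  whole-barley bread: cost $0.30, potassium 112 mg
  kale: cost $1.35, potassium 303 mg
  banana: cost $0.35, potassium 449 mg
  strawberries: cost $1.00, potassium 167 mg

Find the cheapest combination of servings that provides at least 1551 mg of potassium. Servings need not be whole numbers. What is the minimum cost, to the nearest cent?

$1.21

Cost per mg of potassium: banana $0.0008, whole-barley bread $0.0027, kale $0.0045, strawberries $0.0060.
With no serving limits, use only banana: 1551 mg / 449 mg = 3.454 servings × $0.35 = $1.21.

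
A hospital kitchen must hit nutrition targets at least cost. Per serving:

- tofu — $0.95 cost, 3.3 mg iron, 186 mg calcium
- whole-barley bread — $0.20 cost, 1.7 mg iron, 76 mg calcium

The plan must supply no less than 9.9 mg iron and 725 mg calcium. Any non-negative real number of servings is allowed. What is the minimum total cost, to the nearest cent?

$1.91

Two binding constraints pin down two serving amounts, so the optimal mix uses at most two foods. The candidates are each food alone (scaled to the tighter of iron/calcium) and each pair with both constraints tight.
tofu only: max(9.9/3.3, 725/186) = 3.898 servings → $3.70.
whole-barley bread only: max(9.9/1.7, 725/76) = 9.539 servings → $1.91.
tofu + whole-barley bread: intersection lies outside the first quadrant.
Cheapest feasible corner: $1.91.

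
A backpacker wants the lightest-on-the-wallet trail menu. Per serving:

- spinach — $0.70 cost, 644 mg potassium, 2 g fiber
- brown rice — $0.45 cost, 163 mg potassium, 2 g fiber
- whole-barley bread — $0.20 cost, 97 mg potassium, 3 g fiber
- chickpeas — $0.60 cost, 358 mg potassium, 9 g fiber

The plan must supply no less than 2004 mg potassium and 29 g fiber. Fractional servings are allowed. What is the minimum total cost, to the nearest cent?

$2.79

At the optimum either one food covers both requirements or two foods hit both targets exactly; no other combination can be cheaper.
spinach only: max(2004/644, 29/2) = 14.5 servings → $10.15.
brown rice only: max(2004/163, 29/2) = 14.5 servings → $6.53.
whole-barley bread only: max(2004/97, 29/3) = 20.66 servings → $4.13.
chickpeas only: max(2004/358, 29/9) = 5.598 servings → $3.36.
spinach + brown rice: intersection lies outside the first quadrant.
spinach + whole-barley bread with both tight: 1.841 servings and 8.44 servings → $2.98.
spinach + chickpeas with both tight: 1.507 servings and 2.887 servings → $2.79.
brown rice + whole-barley bread with both tight: 10.84 servings and 2.437 servings → $5.37.
brown rice + chickpeas with both tight: 10.19 servings and 0.9574 servings → $5.16.
whole-barley bread + chickpeas with both targets exact would need a negative amount; discard.
Cheapest feasible corner: $2.79.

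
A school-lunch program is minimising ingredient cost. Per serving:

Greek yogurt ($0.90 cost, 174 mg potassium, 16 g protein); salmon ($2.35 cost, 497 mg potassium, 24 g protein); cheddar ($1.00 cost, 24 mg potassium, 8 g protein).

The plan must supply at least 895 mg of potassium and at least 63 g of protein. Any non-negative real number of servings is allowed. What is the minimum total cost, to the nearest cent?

$4.43

For a min-cost LP with two ≥-constraints, a basic feasible solution has at most two positive variables.
Greek yogurt only: max(895/174, 63/16) = 5.144 servings → $4.63.
salmon only: max(895/497, 63/24) = 2.625 servings → $6.17.
cheddar only: max(895/24, 63/8) = 37.29 servings → $37.29.
Greek yogurt + salmon with both tight: 2.604 servings and 0.8893 servings → $4.43.
Greek yogurt + cheddar: intersection lies outside the first quadrant.
salmon + cheddar with both tight: 1.661 servings and 2.891 servings → $6.80.
So the least-cost plan costs $4.43.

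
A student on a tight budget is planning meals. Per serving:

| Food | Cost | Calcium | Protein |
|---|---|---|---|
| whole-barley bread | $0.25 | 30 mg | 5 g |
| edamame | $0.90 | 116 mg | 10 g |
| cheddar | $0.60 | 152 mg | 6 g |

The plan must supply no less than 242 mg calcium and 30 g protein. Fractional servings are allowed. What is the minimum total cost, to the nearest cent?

$1.66

At the optimum either one food covers both requirements or two foods hit both targets exactly; no other combination can be cheaper.
whole-barley bread only: max(242/30, 30/5) = 8.067 servings → $2.02.
edamame only: max(242/116, 30/10) = 3 servings → $2.70.
cheddar only: max(242/152, 30/6) = 5 servings → $3.00.
whole-barley bread + edamame with both tight: 3.786 servings and 1.107 servings → $1.94.
whole-barley bread + cheddar with both tight: 5.359 servings and 0.5345 servings → $1.66.
edamame + cheddar with both targets exact would need a negative amount; discard.
The minimum over all feasible corners is $1.66.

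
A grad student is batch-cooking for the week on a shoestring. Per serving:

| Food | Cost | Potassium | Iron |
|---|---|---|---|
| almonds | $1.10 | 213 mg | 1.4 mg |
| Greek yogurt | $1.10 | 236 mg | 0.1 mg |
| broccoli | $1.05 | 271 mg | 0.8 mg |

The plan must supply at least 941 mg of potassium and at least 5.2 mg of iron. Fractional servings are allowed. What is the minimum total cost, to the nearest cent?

$4.51

The cheapest plan sits at a corner of the feasible region — with two constraints it uses at most two foods.
almonds only: max(941/213, 5.2/1.4) = 4.418 servings → $4.86.
Greek yogurt only: max(941/236, 5.2/0.1) = 52 servings → $57.20.
broccoli only: max(941/271, 5.2/0.8) = 6.5 servings → $6.83.
almonds + Greek yogurt with both tight: 3.666 servings and 0.6787 servings → $4.78.
almonds + broccoli with both tight: 3.141 servings and 1.004 servings → $4.51.
Greek yogurt + broccoli: intersection lies outside the first quadrant.
The minimum over all feasible corners is $4.51.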